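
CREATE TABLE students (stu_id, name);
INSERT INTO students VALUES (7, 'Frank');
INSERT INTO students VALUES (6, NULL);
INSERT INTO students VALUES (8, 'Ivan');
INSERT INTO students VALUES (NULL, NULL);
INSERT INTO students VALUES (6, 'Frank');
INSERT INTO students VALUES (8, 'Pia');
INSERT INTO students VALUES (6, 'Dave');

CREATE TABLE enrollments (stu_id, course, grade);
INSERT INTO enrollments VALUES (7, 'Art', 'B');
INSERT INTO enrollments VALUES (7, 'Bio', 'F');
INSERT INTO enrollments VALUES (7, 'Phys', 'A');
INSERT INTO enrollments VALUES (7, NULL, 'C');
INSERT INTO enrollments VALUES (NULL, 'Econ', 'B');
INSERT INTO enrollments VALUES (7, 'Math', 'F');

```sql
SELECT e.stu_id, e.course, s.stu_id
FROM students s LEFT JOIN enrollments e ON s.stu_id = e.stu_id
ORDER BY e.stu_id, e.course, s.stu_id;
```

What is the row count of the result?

LEFT JOIN keeps every row from `students`; unmatched rows get NULL for `enrollments`'s columns.
Matching on s.stu_id = e.stu_id. A NULL in a compared column never satisfies the condition.
- s[0] stu_id=7 → 5 match(es) in e → 5 row(s).
- s[1] stu_id=6 → no match; kept with NULLs on the e side.
- s[2] stu_id=8 → no match; kept with NULLs on the e side.
- s[3] stu_id=NULL → no match; kept with NULLs on the e side.
- s[4] stu_id=6 → no match; kept with NULLs on the e side.
- s[5] stu_id=8 → no match; kept with NULLs on the e side.
- s[6] stu_id=6 → no match; kept with NULLs on the e side.
Total: 5 matched + 6 padded = 11 rows.

11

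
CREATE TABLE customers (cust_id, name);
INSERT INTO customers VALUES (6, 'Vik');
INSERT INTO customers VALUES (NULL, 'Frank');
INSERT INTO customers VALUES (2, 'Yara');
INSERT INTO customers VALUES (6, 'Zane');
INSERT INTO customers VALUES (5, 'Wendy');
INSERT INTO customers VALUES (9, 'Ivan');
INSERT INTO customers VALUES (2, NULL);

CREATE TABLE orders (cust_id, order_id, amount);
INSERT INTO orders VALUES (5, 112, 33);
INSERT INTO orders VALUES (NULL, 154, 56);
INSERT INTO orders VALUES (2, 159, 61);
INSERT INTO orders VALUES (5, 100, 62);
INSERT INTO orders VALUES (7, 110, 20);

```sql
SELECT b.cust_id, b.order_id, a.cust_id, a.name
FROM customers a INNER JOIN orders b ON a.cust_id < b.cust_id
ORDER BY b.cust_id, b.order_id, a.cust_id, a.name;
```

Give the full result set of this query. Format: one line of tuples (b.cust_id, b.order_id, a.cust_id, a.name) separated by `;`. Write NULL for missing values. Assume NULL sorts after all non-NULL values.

INNER JOIN keeps only pairs where the ON condition holds.
Matching on a.cust_id < b.cust_id. A NULL in a compared column never satisfies the condition.
- cust_id=6: 1 matching b row(s), so 1 row(s) emitted.
- cust_id=NULL: no matching b row, dropped.
- cust_id=2: 3 matching b row(s), so 3 row(s) emitted.
- cust_id=6: 1 matching b row(s), so 1 row(s) emitted.
- cust_id=5: 1 matching b row(s), so 1 row(s) emitted.
- cust_id=9: no matching b row, dropped.
- cust_id=2: 3 matching b row(s), so 3 row(s) emitted.
After projecting and ordering:
b.cust_id | b.order_id | a.cust_id | a.name
5 | 100 | 2 | Yara
5 | 100 | 2 | NULL
5 | 112 | 2 | Yara
5 | 112 | 2 | NULL
7 | 110 | 2 | Yara
7 | 110 | 2 | NULL
7 | 110 | 5 | Wendy
7 | 110 | 6 | Vik
7 | 110 | 6 | Zane

(5, 100, 2, Yara); (5, 100, 2, NULL); (5, 112, 2, Yara); (5, 112, 2, NULL); (7, 110, 2, Yara); (7, 110, 2, NULL); (7, 110, 5, Wendy); (7, 110, 6, Vik); (7, 110, 6, Zane)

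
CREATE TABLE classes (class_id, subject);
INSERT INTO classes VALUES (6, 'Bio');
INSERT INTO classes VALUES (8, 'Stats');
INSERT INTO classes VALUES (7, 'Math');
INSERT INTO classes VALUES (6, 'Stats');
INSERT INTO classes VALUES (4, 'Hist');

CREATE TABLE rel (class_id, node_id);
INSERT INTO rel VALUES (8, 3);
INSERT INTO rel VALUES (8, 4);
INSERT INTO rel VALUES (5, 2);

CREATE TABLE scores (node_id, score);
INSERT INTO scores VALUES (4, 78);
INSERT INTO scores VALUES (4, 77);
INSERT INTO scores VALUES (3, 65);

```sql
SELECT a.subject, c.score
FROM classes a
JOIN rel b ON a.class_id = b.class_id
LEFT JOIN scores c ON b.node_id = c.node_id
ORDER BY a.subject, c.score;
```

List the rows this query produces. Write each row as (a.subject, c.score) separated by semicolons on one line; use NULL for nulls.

(Stats, 65); (Stats, 77); (Stats, 78)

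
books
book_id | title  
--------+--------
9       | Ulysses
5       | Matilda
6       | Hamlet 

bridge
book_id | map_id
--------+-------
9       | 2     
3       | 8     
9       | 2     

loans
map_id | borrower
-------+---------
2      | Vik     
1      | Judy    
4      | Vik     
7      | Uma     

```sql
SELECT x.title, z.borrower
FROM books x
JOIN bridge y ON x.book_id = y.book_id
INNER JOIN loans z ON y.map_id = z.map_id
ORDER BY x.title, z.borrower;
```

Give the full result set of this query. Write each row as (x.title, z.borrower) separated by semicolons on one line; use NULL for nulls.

(Ulysses, Vik); (Ulysses, Vik)

Step 1 — x INNER JOIN y on book_id → 2 row(s).
Then INNER JOIN `loans z` on map_id: keep only rows whose y.map_id appears in z.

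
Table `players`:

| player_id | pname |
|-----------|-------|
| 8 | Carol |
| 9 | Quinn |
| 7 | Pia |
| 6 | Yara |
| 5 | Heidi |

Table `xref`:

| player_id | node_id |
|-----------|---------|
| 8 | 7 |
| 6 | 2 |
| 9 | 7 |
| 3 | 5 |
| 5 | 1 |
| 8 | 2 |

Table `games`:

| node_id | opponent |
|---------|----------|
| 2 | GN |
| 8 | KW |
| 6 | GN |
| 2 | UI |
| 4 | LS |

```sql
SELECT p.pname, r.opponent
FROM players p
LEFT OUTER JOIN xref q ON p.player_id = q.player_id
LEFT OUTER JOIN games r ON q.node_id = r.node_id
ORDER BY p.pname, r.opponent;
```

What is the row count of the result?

8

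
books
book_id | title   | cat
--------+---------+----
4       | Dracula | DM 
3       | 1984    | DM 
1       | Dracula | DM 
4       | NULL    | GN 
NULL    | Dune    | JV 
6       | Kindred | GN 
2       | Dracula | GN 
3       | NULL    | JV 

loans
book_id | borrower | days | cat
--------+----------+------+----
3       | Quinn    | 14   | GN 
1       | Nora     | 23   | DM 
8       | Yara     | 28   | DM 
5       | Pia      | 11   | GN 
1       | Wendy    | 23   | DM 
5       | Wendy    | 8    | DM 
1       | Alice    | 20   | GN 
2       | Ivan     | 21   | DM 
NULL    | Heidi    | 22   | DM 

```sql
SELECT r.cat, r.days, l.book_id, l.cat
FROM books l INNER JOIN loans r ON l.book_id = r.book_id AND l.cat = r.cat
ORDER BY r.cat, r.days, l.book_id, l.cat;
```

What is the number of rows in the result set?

INNER JOIN keeps only pairs where the ON condition holds.
Matching on l.book_id = r.book_id AND l.cat = r.cat. A NULL in a compared column never satisfies the condition.
Matched pairs: 2.
Total: 2 rows.

2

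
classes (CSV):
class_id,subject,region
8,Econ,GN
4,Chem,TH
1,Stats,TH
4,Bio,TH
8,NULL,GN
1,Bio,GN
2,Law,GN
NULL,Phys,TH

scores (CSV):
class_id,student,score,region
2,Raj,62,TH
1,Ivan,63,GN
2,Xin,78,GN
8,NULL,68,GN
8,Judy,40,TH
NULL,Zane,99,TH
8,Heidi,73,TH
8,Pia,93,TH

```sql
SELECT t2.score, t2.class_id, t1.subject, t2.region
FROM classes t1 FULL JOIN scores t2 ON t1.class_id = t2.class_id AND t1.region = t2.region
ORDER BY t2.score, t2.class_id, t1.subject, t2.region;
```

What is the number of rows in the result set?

FULL OUTER JOIN keeps every row from both sides; unmatched rows get NULL for the other side's columns.
Matching on t1.class_id = t2.class_id AND t1.region = t2.region. A NULL in a compared column never satisfies the condition.
- t1 (class_id=8, region=GN) pairs with 1 row(s) of t2.
- t1 (class_id=4, region=TH) has no partner → padded with NULL.
- t1 (class_id=1, region=TH) has no partner → padded with NULL.
- t1 (class_id=4, region=TH) has no partner → padded with NULL.
- t1 (class_id=8, region=GN) pairs with 1 row(s) of t2.
- t1 (class_id=1, region=GN) pairs with 1 row(s) of t2.
- t1 (class_id=2, region=GN) pairs with 1 row(s) of t2.
- t1 (class_id=NULL, region=TH) has no partner → padded with NULL.
- 5 t2 row(s) had no t1 match → kept, t1 columns NULL.
Total: 4 matched + 9 padded = 13 rows.

13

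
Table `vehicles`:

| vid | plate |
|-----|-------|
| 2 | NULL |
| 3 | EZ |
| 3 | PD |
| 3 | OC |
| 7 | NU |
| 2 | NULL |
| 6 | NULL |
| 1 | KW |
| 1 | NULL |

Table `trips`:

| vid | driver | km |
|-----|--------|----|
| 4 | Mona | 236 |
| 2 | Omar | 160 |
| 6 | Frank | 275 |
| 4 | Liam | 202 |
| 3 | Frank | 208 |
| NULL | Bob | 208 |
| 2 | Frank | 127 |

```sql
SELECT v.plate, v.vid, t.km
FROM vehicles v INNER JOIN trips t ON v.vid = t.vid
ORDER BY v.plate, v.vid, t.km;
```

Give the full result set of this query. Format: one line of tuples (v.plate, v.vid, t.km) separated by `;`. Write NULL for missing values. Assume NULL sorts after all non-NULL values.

(EZ, 3, 208); (OC, 3, 208); (PD, 3, 208); (NULL, 2, 127); (NULL, 2, 127); (NULL, 2, 160); (NULL, 2, 160); (NULL, 6, 275)

INNER JOIN keeps only pairs where the ON condition holds.
Matching on v.vid = t.vid. A NULL in a compared column never satisfies the condition.
- v[0] vid=2 → 2 match(es) in t → 2 row(s).
- v[1] vid=3 → 1 match(es) in t → 1 row(s).
- v[2] vid=3 → 1 match(es) in t → 1 row(s).
- v[3] vid=3 → 1 match(es) in t → 1 row(s).
- v[4] vid=7 → no match; dropped.
- v[5] vid=2 → 2 match(es) in t → 2 row(s).
- v[6] vid=6 → 1 match(es) in t → 1 row(s).
- v[7] vid=1 → no match; dropped.
- v[8] vid=1 → no match; dropped.
After projecting and ordering:
v.plate | v.vid | t.km
EZ | 3 | 208
OC | 3 | 208
PD | 3 | 208
NULL | 2 | 127
NULL | 2 | 127
NULL | 2 | 160
NULL | 2 | 160
NULL | 6 | 275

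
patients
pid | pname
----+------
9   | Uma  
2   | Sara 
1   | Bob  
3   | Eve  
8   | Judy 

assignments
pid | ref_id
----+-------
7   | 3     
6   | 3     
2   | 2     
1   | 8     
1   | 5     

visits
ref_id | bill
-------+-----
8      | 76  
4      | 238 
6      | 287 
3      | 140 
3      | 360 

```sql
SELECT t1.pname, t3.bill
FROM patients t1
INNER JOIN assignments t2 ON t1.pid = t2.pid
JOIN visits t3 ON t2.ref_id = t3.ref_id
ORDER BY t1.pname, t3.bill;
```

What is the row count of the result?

Step 1 — t1 INNER JOIN t2 on pid → 3 row(s).
Then INNER JOIN `visits t3` on ref_id: keep only rows whose t2.ref_id appears in t3.
Result: 1 row(s).

1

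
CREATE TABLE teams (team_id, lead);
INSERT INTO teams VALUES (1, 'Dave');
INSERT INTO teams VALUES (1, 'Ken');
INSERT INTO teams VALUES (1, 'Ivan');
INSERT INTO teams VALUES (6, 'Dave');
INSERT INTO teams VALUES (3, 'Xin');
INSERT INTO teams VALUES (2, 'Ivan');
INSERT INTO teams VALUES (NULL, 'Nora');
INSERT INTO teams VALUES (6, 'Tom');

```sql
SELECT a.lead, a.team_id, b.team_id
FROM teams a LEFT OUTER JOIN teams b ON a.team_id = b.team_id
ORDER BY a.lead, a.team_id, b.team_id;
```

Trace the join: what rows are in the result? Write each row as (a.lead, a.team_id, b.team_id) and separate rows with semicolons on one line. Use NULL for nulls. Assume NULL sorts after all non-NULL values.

(Dave, 1, 1); (Dave, 1, 1); (Dave, 1, 1); (Dave, 6, 6); (Dave, 6, 6); (Ivan, 1, 1); (Ivan, 1, 1); (Ivan, 1, 1); (Ivan, 2, 2); (Ken, 1, 1); (Ken, 1, 1); (Ken, 1, 1); (Nora, NULL, NULL); (Tom, 6, 6); (Tom, 6, 6); (Xin, 3, 3)

LEFT JOIN keeps every row from `teams a`; unmatched rows get NULL for `teams b`'s columns.
Matching on a.team_id = b.team_id. A NULL in a compared column never satisfies the condition.
- a (team_id=1) pairs with 3 row(s) of b.
- a (team_id=1) pairs with 3 row(s) of b.
- a (team_id=1) pairs with 3 row(s) of b.
- a (team_id=6) pairs with 2 row(s) of b.
- a (team_id=3) pairs with 1 row(s) of b.
- a (team_id=2) pairs with 1 row(s) of b.
- a (team_id=NULL) has no partner → padded with NULL.
- a (team_id=6) pairs with 2 row(s) of b.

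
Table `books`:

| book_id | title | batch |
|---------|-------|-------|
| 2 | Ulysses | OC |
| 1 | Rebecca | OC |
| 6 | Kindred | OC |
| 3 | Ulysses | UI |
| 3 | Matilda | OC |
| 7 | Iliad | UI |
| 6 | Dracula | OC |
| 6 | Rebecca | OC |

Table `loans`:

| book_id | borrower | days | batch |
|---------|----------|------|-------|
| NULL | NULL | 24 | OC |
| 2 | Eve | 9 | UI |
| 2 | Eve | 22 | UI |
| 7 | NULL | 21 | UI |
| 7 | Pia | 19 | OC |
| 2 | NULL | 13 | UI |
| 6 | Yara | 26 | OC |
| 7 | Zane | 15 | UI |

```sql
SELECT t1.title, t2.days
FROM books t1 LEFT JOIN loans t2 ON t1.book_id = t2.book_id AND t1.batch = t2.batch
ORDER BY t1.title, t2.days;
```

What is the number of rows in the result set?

LEFT JOIN keeps every row from `books`; unmatched rows get NULL for `loans`'s columns.
Matching on t1.book_id = t2.book_id AND t1.batch = t2.batch. A NULL in a compared column never satisfies the condition.
Matched pairs: 5; unmatched t1 rows kept: 4.
Total: 5 matched + 4 padded = 9 rows.

9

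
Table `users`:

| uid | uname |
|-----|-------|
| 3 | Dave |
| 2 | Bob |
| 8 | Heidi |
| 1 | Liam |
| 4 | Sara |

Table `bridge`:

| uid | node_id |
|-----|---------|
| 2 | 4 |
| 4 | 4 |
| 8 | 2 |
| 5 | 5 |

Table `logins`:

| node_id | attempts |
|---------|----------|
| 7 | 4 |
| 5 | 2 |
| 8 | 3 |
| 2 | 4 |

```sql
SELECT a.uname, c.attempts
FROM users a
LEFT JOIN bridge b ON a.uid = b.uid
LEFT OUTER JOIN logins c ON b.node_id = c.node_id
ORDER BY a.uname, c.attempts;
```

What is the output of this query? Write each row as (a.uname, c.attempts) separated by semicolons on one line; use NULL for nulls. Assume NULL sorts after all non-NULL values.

(Bob, NULL); (Dave, NULL); (Heidi, 4); (Liam, NULL); (Sara, NULL)

Step 1 — a LEFT JOIN b on uid → 5 row(s).
Then LEFT JOIN `logins c` on node_id: each of those 5 rows is kept; rows whose b.node_id has no match in c get NULL for c's columns.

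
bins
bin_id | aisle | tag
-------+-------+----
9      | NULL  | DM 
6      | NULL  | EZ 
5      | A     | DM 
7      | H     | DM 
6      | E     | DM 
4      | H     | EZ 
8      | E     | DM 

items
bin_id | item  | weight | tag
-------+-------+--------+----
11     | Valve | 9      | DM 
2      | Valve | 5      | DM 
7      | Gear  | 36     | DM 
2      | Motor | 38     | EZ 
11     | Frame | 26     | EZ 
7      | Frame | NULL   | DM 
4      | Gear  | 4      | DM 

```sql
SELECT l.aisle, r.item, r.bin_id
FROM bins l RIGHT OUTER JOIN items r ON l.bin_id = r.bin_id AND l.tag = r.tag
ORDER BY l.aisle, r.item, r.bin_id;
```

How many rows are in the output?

7

RIGHT JOIN keeps every row from `items`; unmatched rows get NULL for `bins`'s columns.
Matching on l.bin_id = r.bin_id AND l.tag = r.tag.
- l row (bin_id=9, tag=DM): no match.
- l row (bin_id=6, tag=EZ): no match.
- l row (bin_id=5, tag=DM): no match.
- l row (bin_id=7, tag=DM): matches 2 r row(s) → 2 output row(s).
- l row (bin_id=6, tag=DM): no match.
- l row (bin_id=4, tag=EZ): no match.
- l row (bin_id=8, tag=DM): no match.
- 5 r row(s) had no l match → kept, l columns NULL.
Total: 2 matched + 5 padded = 7 rows.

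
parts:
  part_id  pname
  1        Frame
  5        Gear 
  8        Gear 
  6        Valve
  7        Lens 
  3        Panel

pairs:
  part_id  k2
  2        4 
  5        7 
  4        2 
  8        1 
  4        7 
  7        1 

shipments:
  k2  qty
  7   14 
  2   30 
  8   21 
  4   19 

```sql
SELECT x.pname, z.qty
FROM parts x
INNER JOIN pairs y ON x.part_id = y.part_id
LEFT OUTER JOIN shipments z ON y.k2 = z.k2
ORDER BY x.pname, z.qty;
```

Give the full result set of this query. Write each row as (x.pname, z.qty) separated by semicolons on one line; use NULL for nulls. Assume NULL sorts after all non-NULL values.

Joins associate left-to-right: parts INNER JOIN pairs on part_id gives 3 intermediate row(s).
Then LEFT JOIN `shipments z` on k2: each of those 3 rows is kept; rows whose y.k2 has no match in z get NULL for z's columns.

(Gear, 14); (Gear, NULL); (Lens, NULL)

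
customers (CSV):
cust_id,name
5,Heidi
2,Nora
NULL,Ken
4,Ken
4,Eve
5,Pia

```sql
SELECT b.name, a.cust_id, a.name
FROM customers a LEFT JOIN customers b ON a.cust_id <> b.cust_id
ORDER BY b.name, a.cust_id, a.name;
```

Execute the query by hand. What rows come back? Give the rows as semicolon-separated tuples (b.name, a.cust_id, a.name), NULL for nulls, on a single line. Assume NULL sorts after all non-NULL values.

(Eve, 2, Nora); (Eve, 5, Heidi); (Eve, 5, Pia); (Heidi, 2, Nora); (Heidi, 4, Eve); (Heidi, 4, Ken); (Ken, 2, Nora); (Ken, 5, Heidi); (Ken, 5, Pia); (Nora, 4, Eve); (Nora, 4, Ken); (Nora, 5, Heidi); (Nora, 5, Pia); (Pia, 2, Nora); (Pia, 4, Eve); (Pia, 4, Ken); (NULL, NULL, Ken)

LEFT JOIN keeps every row from `customers a`; unmatched rows get NULL for `customers b`'s columns.
Matching on a.cust_id <> b.cust_id. A NULL in a compared column never satisfies the condition.
- cust_id=5: 3 matching b row(s), so 3 row(s) emitted.
- cust_id=2: 4 matching b row(s), so 4 row(s) emitted.
- cust_id=NULL: no b row matches, row kept with b columns NULL.
- cust_id=4: 3 matching b row(s), so 3 row(s) emitted.
- cust_id=4: 3 matching b row(s), so 3 row(s) emitted.
- cust_id=5: 3 matching b row(s), so 3 row(s) emitted.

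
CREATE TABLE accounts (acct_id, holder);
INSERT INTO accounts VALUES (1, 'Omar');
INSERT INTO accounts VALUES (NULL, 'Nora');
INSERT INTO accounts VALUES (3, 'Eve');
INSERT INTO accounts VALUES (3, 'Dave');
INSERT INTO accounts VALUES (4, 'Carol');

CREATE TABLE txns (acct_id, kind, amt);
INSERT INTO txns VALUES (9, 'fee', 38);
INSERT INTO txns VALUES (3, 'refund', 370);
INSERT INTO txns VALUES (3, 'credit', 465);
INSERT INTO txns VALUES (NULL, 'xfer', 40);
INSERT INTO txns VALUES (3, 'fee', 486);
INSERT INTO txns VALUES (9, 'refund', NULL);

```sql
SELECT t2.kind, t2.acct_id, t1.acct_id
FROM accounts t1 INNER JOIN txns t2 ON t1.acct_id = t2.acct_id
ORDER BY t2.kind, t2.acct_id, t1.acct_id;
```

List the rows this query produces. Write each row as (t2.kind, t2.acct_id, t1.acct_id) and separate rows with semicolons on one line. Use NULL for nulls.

INNER JOIN keeps only pairs where the ON condition holds.
Matching on t1.acct_id = t2.acct_id. A NULL in a compared column never satisfies the condition.
Matched pairs: 6.

(credit, 3, 3); (credit, 3, 3); (fee, 3, 3); (fee, 3, 3); (refund, 3, 3); (refund, 3, 3)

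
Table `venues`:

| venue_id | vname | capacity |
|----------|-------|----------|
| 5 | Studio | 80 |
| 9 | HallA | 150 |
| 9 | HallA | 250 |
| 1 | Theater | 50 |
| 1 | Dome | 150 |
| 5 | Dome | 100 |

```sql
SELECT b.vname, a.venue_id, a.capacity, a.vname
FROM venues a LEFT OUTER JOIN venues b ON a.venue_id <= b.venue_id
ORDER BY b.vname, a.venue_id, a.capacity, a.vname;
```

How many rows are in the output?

LEFT JOIN keeps every row from `venues a`; unmatched rows get NULL for `venues b`'s columns.
Matching on a.venue_id <= b.venue_id.
Matched pairs: 24; unmatched a rows kept: 0.
Total: 24 rows.

24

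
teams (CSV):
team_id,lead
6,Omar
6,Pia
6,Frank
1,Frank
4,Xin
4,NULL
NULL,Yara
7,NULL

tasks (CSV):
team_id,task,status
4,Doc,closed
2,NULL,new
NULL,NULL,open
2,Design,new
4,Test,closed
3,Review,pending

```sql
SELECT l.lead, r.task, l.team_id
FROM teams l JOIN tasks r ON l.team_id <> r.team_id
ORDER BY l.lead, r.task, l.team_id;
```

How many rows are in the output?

INNER JOIN keeps only pairs where the ON condition holds.
Matching on l.team_id <> r.team_id. A NULL in a compared column never satisfies the condition.
Matched pairs: 31.
Total: 31 rows.

31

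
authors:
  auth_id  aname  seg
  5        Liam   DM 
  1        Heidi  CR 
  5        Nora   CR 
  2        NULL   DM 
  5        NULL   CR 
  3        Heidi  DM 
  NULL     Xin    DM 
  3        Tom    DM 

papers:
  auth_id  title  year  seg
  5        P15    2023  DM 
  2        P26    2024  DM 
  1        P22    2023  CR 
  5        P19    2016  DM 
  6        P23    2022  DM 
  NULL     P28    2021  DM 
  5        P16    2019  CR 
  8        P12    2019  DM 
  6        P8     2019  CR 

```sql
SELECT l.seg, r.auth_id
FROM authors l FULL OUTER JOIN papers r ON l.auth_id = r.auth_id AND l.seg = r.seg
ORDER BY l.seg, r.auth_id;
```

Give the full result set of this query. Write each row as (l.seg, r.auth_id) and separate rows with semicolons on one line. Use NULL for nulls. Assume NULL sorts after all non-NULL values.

(CR, 1); (CR, 5); (CR, 5); (DM, 2); (DM, 5); (DM, 5); (DM, NULL); (DM, NULL); (DM, NULL); (NULL, 6); (NULL, 6); (NULL, 8); (NULL, NULL)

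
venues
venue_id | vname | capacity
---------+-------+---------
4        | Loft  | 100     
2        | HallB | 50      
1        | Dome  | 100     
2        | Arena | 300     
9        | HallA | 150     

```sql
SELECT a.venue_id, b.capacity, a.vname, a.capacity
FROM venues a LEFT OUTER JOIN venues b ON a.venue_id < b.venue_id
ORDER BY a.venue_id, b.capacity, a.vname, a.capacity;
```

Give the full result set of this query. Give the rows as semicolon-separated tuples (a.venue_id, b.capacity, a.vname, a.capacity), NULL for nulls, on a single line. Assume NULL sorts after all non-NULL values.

LEFT JOIN keeps every row from `venues a`; unmatched rows get NULL for `venues b`'s columns.
Matching on a.venue_id < b.venue_id.
- venue_id=4: 1 matching b row(s), so 1 row(s) emitted.
- venue_id=2: 2 matching b row(s), so 2 row(s) emitted.
- venue_id=1: 4 matching b row(s), so 4 row(s) emitted.
- venue_id=2: 2 matching b row(s), so 2 row(s) emitted.
- venue_id=9: no b row matches, row kept with b columns NULL.
After projecting and ordering:
a.venue_id | b.capacity | a.vname | a.capacity
1 | 50 | Dome | 100
1 | 100 | Dome | 100
1 | 150 | Dome | 100
1 | 300 | Dome | 100
2 | 100 | Arena | 300
2 | 100 | HallB | 50
2 | 150 | Arena | 300
2 | 150 | HallB | 50
4 | 150 | Loft | 100
9 | NULL | HallA | 150

(1, 50, Dome, 100); (1, 100, Dome, 100); (1, 150, Dome, 100); (1, 300, Dome, 100); (2, 100, Arena, 300); (2, 100, HallB, 50); (2, 150, Arena, 300); (2, 150, HallB, 50); (4, 150, Loft, 100); (9, NULL, HallA, 150)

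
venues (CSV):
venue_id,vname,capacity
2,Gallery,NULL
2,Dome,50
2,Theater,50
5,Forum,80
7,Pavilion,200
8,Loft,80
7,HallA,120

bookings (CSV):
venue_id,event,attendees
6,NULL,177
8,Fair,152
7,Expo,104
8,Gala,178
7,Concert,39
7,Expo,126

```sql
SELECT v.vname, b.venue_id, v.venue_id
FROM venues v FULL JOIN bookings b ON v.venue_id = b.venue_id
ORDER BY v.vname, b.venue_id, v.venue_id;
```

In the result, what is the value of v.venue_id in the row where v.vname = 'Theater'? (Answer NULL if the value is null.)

2

FULL OUTER JOIN keeps every row from both sides; unmatched rows get NULL for the other side's columns.
Matching on v.venue_id = b.venue_id.
Matched pairs: 8; unmatched v rows kept: 4; unmatched b rows kept: 1.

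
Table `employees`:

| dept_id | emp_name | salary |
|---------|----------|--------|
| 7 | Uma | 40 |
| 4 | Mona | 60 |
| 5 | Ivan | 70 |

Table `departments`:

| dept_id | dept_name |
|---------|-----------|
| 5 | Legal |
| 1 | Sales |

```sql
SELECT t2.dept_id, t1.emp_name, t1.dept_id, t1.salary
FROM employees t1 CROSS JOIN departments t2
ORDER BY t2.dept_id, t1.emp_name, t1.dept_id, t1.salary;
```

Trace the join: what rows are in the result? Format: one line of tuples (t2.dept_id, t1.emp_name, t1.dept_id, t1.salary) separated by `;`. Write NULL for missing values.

CROSS JOIN pairs every row of `employees` with every row of `departments`: 3 × 2 = 6 rows.
After projecting and ordering:
t2.dept_id | t1.emp_name | t1.dept_id | t1.salary
1 | Ivan | 5 | 70
1 | Mona | 4 | 60
1 | Uma | 7 | 40
5 | Ivan | 5 | 70
5 | Mona | 4 | 60
5 | Uma | 7 | 40

(1, Ivan, 5, 70); (1, Mona, 4, 60); (1, Uma, 7, 40); (5, Ivan, 5, 70); (5, Mona, 4, 60); (5, Uma, 7, 40)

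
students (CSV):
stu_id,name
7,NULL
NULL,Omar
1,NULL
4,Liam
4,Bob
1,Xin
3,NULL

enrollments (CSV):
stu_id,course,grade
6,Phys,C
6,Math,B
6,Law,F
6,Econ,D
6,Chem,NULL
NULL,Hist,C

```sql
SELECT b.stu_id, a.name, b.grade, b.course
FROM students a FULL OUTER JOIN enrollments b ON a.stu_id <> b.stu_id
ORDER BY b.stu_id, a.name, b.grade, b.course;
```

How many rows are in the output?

FULL OUTER JOIN keeps every row from both sides; unmatched rows get NULL for the other side's columns.
Matching on a.stu_id <> b.stu_id. A NULL in a compared column never satisfies the condition.
Matched pairs: 30; unmatched a rows kept: 1; unmatched b rows kept: 1.
Total: 30 matched + 2 padded = 32 rows.

32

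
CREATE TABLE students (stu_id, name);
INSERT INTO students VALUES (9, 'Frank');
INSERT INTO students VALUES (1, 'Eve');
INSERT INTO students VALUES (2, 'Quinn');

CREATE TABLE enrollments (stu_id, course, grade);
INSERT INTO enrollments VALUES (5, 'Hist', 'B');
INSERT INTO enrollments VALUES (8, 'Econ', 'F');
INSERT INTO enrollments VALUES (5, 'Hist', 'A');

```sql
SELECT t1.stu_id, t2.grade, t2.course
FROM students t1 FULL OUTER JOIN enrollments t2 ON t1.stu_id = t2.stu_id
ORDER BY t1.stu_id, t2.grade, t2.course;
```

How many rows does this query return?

6

FULL OUTER JOIN keeps every row from both sides; unmatched rows get NULL for the other side's columns.
Matching on t1.stu_id = t2.stu_id.
Matched pairs: 0; unmatched t1 rows kept: 3; unmatched t2 rows kept: 3.
Total: 0 matched + 6 padded = 6 rows.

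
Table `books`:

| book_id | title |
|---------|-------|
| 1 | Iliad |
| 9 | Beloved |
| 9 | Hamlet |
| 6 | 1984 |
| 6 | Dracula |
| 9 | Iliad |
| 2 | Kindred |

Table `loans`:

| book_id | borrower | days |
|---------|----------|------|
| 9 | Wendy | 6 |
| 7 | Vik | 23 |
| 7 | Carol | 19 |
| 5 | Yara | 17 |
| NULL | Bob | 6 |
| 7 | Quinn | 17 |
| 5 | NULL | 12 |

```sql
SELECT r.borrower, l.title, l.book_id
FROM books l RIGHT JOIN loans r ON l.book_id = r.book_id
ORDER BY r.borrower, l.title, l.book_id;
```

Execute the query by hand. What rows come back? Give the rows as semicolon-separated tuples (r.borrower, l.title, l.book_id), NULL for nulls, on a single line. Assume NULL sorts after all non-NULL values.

RIGHT JOIN keeps every row from `loans`; unmatched rows get NULL for `books`'s columns.
Matching on l.book_id = r.book_id. A NULL in a compared column never satisfies the condition.
Matched pairs: 3; unmatched r rows kept: 6.

(Bob, NULL, NULL); (Carol, NULL, NULL); (Quinn, NULL, NULL); (Vik, NULL, NULL); (Wendy, Beloved, 9); (Wendy, Hamlet, 9); (Wendy, Iliad, 9); (Yara, NULL, NULL); (NULL, NULL, NULL)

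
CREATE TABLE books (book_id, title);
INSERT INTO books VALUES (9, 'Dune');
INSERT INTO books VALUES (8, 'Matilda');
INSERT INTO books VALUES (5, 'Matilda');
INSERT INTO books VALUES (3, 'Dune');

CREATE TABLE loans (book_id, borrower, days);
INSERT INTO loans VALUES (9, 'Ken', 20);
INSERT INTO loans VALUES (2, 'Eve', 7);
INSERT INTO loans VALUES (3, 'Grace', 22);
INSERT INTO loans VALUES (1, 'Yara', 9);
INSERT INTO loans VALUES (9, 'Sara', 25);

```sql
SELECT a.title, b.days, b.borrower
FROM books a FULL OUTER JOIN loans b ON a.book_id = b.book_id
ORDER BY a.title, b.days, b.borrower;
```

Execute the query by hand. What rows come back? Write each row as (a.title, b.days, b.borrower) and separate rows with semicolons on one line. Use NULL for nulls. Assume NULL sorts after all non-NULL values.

FULL OUTER JOIN keeps every row from both sides; unmatched rows get NULL for the other side's columns.
Matching on a.book_id = b.book_id.
- book_id=9: 2 matching b row(s), so 2 row(s) emitted.
- book_id=8: no b row matches, row kept with b columns NULL.
- book_id=5: no b row matches, row kept with b columns NULL.
- book_id=3: 1 matching b row(s), so 1 row(s) emitted.
- plus 2 unmatched b row(s), each kept with NULL a columns.
After projecting and ordering:
a.title | b.days | b.borrower
Dune | 20 | Ken
Dune | 22 | Grace
Dune | 25 | Sara
Matilda | NULL | NULL
Matilda | NULL | NULL
NULL | 7 | Eve
NULL | 9 | Yara

(Dune, 20, Ken); (Dune, 22, Grace); (Dune, 25, Sara); (Matilda, NULL, NULL); (Matilda, NULL, NULL); (NULL, 7, Eve); (NULL, 9, Yara)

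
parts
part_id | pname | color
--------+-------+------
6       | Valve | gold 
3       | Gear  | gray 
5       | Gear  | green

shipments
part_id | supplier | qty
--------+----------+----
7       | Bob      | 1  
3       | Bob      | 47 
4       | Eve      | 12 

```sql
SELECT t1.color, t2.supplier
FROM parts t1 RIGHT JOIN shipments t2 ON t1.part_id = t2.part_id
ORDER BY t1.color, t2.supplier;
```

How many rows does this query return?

3

RIGHT JOIN keeps every row from `shipments`; unmatched rows get NULL for `parts`'s columns.
Matching on t1.part_id = t2.part_id.
- part_id=6: no matching t2 row.
- part_id=3: 1 matching t2 row(s), so 1 row(s) emitted.
- part_id=5: no matching t2 row.
- 2 row(s) from t2 found no t1 partner → padded with NULL.
Total: 1 matched + 2 padded = 3 rows.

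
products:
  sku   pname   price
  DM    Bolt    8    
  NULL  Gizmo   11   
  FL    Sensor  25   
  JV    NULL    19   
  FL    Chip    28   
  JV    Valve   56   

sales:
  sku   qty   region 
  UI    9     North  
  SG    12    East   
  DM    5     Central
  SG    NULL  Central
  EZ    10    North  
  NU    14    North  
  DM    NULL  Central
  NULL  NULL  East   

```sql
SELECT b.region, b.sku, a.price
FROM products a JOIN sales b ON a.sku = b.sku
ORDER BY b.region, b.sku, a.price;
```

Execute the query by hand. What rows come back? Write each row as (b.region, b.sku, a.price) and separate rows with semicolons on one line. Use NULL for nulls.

(Central, DM, 8); (Central, DM, 8)

INNER JOIN keeps only pairs where the ON condition holds.
Matching on a.sku = b.sku. A NULL in a compared column never satisfies the condition.
- a[0] sku=DM → 2 match(es) in b → 2 row(s).
- a[1] sku=NULL → no match; dropped.
- a[2] sku=FL → no match; dropped.
- a[3] sku=JV → no match; dropped.
- a[4] sku=FL → no match; dropped.
- a[5] sku=JV → no match; dropped.
After projecting and ordering:
b.region | b.sku | a.price
Central | DM | 8
Central | DM | 8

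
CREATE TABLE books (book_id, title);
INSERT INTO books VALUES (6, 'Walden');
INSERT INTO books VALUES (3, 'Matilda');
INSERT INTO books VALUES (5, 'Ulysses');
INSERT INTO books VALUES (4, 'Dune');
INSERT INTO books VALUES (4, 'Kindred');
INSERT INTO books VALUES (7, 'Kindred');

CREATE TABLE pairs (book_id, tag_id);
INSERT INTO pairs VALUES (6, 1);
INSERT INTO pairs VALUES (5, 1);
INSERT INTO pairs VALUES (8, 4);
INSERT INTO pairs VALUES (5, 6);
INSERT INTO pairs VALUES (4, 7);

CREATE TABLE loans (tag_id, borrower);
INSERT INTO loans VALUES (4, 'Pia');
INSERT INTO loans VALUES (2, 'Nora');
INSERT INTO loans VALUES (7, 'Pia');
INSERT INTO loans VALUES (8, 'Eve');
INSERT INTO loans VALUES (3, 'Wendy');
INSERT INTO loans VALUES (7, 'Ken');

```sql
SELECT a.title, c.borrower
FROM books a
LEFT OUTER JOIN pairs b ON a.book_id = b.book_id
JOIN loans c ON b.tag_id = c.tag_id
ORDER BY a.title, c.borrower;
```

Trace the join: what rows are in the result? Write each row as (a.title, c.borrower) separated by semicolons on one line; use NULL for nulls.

Joins associate left-to-right: books LEFT JOIN pairs on book_id gives 7 intermediate row(s).
Then INNER JOIN `loans c` on tag_id: keep only rows whose b.tag_id appears in c.

(Dune, Ken); (Dune, Pia); (Kindred, Ken); (Kindred, Pia)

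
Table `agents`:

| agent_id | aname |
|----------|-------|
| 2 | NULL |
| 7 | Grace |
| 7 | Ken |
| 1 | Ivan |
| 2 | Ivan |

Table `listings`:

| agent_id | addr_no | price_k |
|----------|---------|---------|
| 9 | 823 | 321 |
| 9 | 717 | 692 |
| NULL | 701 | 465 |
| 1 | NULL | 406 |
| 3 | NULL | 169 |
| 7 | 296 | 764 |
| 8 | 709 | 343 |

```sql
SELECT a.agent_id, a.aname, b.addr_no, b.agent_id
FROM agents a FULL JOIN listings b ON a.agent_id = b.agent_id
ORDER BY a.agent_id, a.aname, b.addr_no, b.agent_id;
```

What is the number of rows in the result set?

10

FULL OUTER JOIN keeps every row from both sides; unmatched rows get NULL for the other side's columns.
Matching on a.agent_id = b.agent_id. A NULL in a compared column never satisfies the condition.
Matched pairs: 3; unmatched a rows kept: 2; unmatched b rows kept: 5.
Total: 3 matched + 7 padded = 10 rows.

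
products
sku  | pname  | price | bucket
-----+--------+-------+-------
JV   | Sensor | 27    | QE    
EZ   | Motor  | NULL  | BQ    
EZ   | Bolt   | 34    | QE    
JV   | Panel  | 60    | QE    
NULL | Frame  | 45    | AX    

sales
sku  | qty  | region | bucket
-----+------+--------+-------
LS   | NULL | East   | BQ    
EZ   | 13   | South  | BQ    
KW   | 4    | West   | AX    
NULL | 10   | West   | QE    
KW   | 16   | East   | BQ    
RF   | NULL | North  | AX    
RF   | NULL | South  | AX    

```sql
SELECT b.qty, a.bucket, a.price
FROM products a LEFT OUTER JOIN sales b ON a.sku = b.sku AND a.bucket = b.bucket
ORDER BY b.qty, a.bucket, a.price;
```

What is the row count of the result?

5

LEFT JOIN keeps every row from `products`; unmatched rows get NULL for `sales`'s columns.
Matching on a.sku = b.sku AND a.bucket = b.bucket. A NULL in a compared column never satisfies the condition.
- a[0] sku=JV, bucket=QE → no match; kept with NULLs on the b side.
- a[1] sku=EZ, bucket=BQ → 1 match(es) in b → 1 row(s).
- a[2] sku=EZ, bucket=QE → no match; kept with NULLs on the b side.
- a[3] sku=JV, bucket=QE → no match; kept with NULLs on the b side.
- a[4] sku=NULL, bucket=AX → no match; kept with NULLs on the b side.
Total: 1 matched + 4 padded = 5 rows.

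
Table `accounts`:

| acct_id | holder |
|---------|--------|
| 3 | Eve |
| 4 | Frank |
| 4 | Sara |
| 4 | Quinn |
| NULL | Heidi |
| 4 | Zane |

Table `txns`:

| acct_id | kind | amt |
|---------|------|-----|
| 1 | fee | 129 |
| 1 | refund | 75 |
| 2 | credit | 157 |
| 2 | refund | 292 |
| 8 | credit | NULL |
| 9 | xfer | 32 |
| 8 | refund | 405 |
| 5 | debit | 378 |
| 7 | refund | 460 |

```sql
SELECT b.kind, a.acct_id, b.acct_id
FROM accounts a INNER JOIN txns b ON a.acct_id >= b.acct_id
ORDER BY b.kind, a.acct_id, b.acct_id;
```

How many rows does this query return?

20

INNER JOIN keeps only pairs where the ON condition holds.
Matching on a.acct_id >= b.acct_id. A NULL in a compared column never satisfies the condition.
- acct_id=3: 4 matching b row(s), so 4 row(s) emitted.
- acct_id=4: 4 matching b row(s), so 4 row(s) emitted.
- acct_id=4: 4 matching b row(s), so 4 row(s) emitted.
- acct_id=4: 4 matching b row(s), so 4 row(s) emitted.
- acct_id=NULL: no matching b row, dropped.
- acct_id=4: 4 matching b row(s), so 4 row(s) emitted.
Total: 20 rows.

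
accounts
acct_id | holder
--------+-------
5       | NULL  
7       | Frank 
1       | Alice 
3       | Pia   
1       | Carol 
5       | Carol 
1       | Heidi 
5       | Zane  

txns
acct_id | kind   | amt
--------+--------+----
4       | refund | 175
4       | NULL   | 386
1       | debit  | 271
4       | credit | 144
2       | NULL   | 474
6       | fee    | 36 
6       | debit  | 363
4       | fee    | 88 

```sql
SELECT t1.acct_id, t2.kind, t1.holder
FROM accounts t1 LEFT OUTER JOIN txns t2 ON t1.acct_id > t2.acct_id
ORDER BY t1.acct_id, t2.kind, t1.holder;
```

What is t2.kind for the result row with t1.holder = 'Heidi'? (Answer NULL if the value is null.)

LEFT JOIN keeps every row from `accounts`; unmatched rows get NULL for `txns`'s columns.
Matching on t1.acct_id > t2.acct_id.
- t1 (acct_id=5) pairs with 6 row(s) of t2.
- t1 (acct_id=7) pairs with 8 row(s) of t2.
- t1 (acct_id=1) has no partner → padded with NULL.
- t1 (acct_id=3) pairs with 2 row(s) of t2.
- t1 (acct_id=1) has no partner → padded with NULL.
- t1 (acct_id=5) pairs with 6 row(s) of t2.
- t1 (acct_id=1) has no partner → padded with NULL.
- t1 (acct_id=5) pairs with 6 row(s) of t2.

NULL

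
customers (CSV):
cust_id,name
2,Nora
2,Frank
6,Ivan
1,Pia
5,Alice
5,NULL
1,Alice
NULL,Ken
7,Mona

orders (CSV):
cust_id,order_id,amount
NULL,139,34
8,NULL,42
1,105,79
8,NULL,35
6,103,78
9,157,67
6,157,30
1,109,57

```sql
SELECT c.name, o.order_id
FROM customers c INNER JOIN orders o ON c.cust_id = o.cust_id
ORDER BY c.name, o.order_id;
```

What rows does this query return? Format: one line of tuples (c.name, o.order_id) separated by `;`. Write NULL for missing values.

(Alice, 105); (Alice, 109); (Ivan, 103); (Ivan, 157); (Pia, 105); (Pia, 109)

INNER JOIN keeps only pairs where the ON condition holds.
Matching on c.cust_id = o.cust_id. A NULL in a compared column never satisfies the condition.
- cust_id=2: no matching o row, dropped.
- cust_id=2: no matching o row, dropped.
- cust_id=6: 2 matching o row(s), so 2 row(s) emitted.
- cust_id=1: 2 matching o row(s), so 2 row(s) emitted.
- cust_id=5: no matching o row, dropped.
- cust_id=5: no matching o row, dropped.
- cust_id=1: 2 matching o row(s), so 2 row(s) emitted.
- cust_id=NULL: no matching o row, dropped.
- cust_id=7: no matching o row, dropped.
After projecting and ordering:
c.name | o.order_id
Alice | 105
Alice | 109
Ivan | 103
Ivan | 157
Pia | 105
Pia | 109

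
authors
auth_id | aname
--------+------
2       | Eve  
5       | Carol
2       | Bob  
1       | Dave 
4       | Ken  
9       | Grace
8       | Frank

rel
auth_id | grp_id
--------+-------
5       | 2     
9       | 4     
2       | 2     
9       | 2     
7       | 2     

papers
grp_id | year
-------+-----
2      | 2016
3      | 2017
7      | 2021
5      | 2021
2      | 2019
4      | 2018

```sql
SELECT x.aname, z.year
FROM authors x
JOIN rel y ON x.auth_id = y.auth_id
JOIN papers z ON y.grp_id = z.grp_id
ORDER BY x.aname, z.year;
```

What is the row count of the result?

Evaluate left to right. First `authors x INNER JOIN rel y` on auth_id: 5 row(s).
Then INNER JOIN `papers z` on grp_id: keep only rows whose y.grp_id appears in z.
Result: 9 row(s).

9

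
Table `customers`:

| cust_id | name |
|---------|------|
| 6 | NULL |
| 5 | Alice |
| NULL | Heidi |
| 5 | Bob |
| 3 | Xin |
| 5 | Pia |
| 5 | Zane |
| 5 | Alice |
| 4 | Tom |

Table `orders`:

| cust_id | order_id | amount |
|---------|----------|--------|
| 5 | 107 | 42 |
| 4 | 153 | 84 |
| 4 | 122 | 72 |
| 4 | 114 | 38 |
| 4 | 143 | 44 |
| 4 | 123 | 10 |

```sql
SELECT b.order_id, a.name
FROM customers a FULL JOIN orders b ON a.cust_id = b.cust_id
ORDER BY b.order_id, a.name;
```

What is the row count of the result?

FULL OUTER JOIN keeps every row from both sides; unmatched rows get NULL for the other side's columns.
Matching on a.cust_id = b.cust_id. A NULL in a compared column never satisfies the condition.
- a row (cust_id=6): no match → kept, b columns NULL.
- a row (cust_id=5): matches 1 b row(s) → 1 output row(s).
- a row (cust_id=NULL): no match → kept, b columns NULL.
- a row (cust_id=5): matches 1 b row(s) → 1 output row(s).
- a row (cust_id=3): no match → kept, b columns NULL.
- a row (cust_id=5): matches 1 b row(s) → 1 output row(s).
- a row (cust_id=5): matches 1 b row(s) → 1 output row(s).
- a row (cust_id=5): matches 1 b row(s) → 1 output row(s).
- a row (cust_id=4): matches 5 b row(s) → 5 output row(s).
Total: 10 matched + 3 padded = 13 rows.

13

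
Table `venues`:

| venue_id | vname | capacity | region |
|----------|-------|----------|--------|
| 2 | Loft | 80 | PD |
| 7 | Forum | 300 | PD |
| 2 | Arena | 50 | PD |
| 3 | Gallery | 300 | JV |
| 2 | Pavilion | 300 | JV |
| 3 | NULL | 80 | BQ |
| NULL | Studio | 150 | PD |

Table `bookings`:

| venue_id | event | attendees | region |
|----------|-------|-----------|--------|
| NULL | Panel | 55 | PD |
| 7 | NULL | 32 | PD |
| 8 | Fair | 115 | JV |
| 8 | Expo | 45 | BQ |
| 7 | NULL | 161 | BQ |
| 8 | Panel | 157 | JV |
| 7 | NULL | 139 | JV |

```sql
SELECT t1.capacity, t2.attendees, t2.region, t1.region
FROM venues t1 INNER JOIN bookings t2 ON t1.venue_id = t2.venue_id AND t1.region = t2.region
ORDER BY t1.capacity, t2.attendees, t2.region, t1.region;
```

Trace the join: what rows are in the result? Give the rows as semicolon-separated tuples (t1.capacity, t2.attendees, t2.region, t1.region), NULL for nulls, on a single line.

INNER JOIN keeps only pairs where the ON condition holds.
Matching on t1.venue_id = t2.venue_id AND t1.region = t2.region. A NULL in a compared column never satisfies the condition.
- t1[0] venue_id=2, region=PD → no match; dropped.
- t1[1] venue_id=7, region=PD → 1 match(es) in t2 → 1 row(s).
- t1[2] venue_id=2, region=PD → no match; dropped.
- t1[3] venue_id=3, region=JV → no match; dropped.
- t1[4] venue_id=2, region=JV → no match; dropped.
- t1[5] venue_id=3, region=BQ → no match; dropped.
- t1[6] venue_id=NULL, region=PD → no match; dropped.
After projecting and ordering:
t1.capacity | t2.attendees | t2.region | t1.region
300 | 32 | PD | PD

(300, 32, PD, PD)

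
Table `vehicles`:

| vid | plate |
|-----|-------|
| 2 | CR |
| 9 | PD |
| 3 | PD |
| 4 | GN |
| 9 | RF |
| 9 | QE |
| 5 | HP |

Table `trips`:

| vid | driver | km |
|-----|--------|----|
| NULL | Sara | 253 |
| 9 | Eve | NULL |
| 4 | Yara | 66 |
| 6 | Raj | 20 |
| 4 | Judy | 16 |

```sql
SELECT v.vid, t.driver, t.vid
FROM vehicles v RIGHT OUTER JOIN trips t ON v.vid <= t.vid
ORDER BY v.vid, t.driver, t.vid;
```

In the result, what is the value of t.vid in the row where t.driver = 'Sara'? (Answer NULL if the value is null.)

NULL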